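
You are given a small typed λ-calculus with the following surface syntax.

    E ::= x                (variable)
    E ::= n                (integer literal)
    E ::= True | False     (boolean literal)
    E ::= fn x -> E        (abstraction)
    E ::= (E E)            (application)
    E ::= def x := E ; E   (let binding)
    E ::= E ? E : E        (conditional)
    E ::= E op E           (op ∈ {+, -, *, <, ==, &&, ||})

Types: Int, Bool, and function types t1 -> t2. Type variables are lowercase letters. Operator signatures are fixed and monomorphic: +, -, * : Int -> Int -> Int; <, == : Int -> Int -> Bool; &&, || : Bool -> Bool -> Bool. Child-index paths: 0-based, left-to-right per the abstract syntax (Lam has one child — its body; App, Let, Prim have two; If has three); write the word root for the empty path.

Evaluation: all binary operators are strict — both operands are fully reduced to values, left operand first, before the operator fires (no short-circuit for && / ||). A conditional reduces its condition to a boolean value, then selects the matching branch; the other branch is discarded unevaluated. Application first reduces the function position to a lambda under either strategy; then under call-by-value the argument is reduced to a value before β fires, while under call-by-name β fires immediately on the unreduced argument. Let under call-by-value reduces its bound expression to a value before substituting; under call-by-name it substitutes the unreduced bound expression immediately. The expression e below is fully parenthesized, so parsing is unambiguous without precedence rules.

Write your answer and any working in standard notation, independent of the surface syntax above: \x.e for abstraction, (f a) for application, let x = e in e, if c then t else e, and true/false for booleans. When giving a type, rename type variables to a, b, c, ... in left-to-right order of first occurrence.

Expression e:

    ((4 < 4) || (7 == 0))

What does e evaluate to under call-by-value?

Answer: false

Trace:
step 0: ((4 < 4) || (7 == 0))
step 1: [delta@0] (false || (7 == 0))
step 2: [delta@1] (false || false)
step 3: [delta@root] false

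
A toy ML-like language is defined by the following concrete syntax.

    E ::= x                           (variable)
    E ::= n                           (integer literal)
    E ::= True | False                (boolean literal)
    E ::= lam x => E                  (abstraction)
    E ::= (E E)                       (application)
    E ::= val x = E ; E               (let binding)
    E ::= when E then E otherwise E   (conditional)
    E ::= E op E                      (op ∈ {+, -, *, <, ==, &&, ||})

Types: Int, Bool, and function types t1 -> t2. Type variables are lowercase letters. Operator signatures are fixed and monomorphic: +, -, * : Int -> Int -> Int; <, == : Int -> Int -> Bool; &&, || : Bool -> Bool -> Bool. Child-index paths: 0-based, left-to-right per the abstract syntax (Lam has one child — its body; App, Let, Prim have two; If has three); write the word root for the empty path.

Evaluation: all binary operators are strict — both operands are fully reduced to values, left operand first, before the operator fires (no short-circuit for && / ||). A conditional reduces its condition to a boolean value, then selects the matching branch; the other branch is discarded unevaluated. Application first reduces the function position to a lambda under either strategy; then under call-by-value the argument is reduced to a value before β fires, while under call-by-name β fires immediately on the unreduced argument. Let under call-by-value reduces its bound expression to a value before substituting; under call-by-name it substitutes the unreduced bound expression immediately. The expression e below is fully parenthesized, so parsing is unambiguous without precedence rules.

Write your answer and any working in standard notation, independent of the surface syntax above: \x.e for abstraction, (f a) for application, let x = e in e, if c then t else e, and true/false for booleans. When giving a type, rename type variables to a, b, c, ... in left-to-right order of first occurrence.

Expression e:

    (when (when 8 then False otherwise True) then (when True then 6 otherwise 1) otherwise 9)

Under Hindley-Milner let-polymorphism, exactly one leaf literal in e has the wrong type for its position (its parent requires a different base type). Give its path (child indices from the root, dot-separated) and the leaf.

Trace:
  unify Int ~ Bool
  FAIL: mismatch Int ~ Bool

Answer: 0.0 : 8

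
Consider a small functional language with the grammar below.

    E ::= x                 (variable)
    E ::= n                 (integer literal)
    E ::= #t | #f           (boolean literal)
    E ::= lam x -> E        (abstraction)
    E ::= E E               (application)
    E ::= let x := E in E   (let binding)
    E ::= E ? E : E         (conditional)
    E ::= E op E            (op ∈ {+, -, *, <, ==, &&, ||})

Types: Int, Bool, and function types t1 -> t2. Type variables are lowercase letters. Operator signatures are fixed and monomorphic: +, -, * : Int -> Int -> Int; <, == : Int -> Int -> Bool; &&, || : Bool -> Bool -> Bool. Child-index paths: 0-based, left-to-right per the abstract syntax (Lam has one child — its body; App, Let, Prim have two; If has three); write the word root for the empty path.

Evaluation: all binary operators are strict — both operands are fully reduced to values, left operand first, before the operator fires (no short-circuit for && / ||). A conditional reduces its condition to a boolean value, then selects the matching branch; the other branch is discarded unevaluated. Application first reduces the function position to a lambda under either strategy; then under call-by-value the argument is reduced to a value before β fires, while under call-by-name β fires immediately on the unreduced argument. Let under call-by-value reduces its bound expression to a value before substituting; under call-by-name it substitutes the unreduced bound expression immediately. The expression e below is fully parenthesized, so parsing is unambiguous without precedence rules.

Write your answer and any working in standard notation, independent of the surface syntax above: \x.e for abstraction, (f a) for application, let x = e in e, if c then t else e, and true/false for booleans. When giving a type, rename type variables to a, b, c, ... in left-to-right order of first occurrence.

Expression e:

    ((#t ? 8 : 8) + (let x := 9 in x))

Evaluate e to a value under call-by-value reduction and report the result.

Answer: 17

Derivation:
step 0: ((if true then 8 else 8) + (let x = 9 in x))
step 1: [if@0] (8 + (let x = 9 in x))
step 2: [let@1] (8 + 9)
step 3: [delta@root] 17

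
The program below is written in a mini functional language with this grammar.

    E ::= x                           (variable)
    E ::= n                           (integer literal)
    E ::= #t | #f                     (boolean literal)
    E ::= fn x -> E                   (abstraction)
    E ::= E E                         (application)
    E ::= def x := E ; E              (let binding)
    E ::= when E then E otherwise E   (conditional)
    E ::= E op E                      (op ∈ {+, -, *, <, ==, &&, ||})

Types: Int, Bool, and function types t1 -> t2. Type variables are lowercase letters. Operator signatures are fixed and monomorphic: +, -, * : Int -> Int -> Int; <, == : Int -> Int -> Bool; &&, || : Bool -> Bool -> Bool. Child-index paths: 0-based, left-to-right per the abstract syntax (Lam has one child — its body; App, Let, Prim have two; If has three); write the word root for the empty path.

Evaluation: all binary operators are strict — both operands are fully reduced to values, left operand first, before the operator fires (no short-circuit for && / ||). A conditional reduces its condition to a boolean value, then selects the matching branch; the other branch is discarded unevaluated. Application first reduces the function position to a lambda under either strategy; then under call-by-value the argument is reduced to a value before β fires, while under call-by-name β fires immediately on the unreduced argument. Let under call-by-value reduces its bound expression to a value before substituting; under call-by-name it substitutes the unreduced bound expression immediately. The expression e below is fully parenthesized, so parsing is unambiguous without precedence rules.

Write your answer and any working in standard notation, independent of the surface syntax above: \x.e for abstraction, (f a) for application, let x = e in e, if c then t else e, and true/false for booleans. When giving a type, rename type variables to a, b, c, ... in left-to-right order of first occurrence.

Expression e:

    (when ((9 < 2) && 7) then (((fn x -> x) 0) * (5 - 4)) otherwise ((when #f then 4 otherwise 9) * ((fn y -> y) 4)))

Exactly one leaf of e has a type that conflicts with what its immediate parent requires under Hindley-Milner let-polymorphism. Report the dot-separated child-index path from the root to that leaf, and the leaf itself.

Answer: 0.1 : 7

Working:
  unify Int ~ Int
  unify Int ~ Int
  unify Bool ~ Bool
  unify Int ~ Bool
  FAIL: mismatch Int ~ Bool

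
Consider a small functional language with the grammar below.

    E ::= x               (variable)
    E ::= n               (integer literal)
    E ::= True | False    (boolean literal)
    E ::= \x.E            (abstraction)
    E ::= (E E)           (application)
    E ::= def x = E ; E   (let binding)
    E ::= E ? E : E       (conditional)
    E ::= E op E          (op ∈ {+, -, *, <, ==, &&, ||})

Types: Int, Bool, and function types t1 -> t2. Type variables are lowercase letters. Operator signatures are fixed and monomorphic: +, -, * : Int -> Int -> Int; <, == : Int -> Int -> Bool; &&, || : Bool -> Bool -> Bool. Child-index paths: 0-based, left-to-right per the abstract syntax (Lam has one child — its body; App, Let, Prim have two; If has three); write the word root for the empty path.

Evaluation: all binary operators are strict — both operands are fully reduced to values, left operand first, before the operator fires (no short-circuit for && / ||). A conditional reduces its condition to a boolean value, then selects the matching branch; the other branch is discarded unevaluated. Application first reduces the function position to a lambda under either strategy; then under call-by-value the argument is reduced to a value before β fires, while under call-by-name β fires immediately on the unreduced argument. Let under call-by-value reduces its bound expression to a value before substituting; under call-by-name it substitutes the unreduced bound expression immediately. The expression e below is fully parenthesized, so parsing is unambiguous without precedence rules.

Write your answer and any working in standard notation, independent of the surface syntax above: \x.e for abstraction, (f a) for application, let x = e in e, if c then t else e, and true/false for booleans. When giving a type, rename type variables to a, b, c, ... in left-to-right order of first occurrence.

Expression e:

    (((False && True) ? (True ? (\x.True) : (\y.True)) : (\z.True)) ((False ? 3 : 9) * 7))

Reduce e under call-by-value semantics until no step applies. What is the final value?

Answer: true

Working:
step 0: ((if (false && true) then (if true then (\x.true) else (\y.true)) else (\z.true)) ((if false then 3 else 9) * 7))
step 1: [delta@0.0] ((if false then (if true then (\x.true) else (\y.true)) else (\z.true)) ((if false then 3 else 9) * 7))
step 2: [if@0] ((\z.true) ((if false then 3 else 9) * 7))
step 3: [if@1.0] ((\z.true) (9 * 7))
step 4: [delta@1] ((\z.true) 63)
step 5: [beta@root] true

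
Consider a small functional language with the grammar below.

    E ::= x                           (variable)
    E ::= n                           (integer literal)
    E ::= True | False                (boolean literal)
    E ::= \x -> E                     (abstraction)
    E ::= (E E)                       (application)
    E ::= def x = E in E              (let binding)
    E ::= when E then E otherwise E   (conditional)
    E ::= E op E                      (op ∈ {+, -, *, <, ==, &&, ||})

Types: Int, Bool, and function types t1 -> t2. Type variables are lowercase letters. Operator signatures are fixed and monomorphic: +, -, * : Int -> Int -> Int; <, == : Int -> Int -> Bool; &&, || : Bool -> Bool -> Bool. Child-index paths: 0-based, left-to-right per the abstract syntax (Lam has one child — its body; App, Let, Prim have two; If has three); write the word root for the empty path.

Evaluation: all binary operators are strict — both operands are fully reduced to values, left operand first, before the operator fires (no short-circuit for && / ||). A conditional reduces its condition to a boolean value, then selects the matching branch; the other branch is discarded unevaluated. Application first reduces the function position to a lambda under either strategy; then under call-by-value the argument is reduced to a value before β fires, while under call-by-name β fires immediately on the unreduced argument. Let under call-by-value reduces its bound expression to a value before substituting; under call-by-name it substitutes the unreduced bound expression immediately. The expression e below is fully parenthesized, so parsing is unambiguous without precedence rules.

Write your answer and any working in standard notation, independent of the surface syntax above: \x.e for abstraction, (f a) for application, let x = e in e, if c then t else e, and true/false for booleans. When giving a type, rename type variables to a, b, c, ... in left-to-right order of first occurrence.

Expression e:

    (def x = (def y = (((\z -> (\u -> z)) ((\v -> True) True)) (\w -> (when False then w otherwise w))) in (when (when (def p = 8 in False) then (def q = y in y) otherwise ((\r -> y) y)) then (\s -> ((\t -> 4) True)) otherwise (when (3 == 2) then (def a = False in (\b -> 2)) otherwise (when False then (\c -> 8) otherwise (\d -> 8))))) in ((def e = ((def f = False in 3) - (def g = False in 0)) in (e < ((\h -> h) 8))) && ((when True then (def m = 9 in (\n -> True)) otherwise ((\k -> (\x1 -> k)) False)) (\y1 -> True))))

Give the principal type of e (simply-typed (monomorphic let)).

Answer: Bool

Working:
z : a
\u._ : b -> a
\z._ : a -> b -> a
\v._ : c -> Bool
  unify c -> Bool ~ Bool -> d
  unify c ~ Bool
  unify Bool ~ d
_ _ : Bool
  unify a -> b -> a ~ Bool -> e
  unify a ~ Bool
  unify b -> Bool ~ e
_ _ : b -> Bool
  unify Bool ~ Bool
w : f
w : f
  unify f ~ f
\w._ : f -> f
  unify b -> Bool ~ (f -> f) -> g
  unify b ~ f -> f
  unify Bool ~ g
_ _ : Bool
let y : Bool
let p : Int
  unify Bool ~ Bool
y : Bool
let q : Bool
y : Bool
y : Bool
\r._ : h -> Bool
y : Bool
  unify h -> Bool ~ Bool -> i
  unify h ~ Bool
  unify Bool ~ i
_ _ : Bool
  unify Bool ~ Bool
  unify Bool ~ Bool
\t._ : k -> Int
  unify k -> Int ~ Bool -> l
  unify k ~ Bool
  unify Int ~ l
_ _ : Int
\s._ : j -> Int
  unify Int ~ Int
  unify Int ~ Int
  unify Bool ~ Bool
let a : Bool
\b._ : m -> Int
  unify Bool ~ Bool
\c._ : n -> Int
\d._ : o -> Int
  unify n -> Int ~ o -> Int
  unify n ~ o
  unify Int ~ Int
  unify m -> Int ~ o -> Int
  unify m ~ o
  unify Int ~ Int
  unify j -> Int ~ o -> Int
  unify j ~ o
  unify Int ~ Int
let x : o -> Int
let f : Bool
  unify Int ~ Int
let g : Bool
  unify Int ~ Int
let e : Int
e : Int
  unify Int ~ Int
h : p
\h._ : p -> p
  unify p -> p ~ Int -> q
  unify p ~ Int
  unify Int ~ q
_ _ : Int
  unify Int ~ Int
  unify Bool ~ Bool
  unify Bool ~ Bool
let m : Int
\n._ : r -> Bool
k : s
\x1._ : t -> s
\k._ : s -> t -> s
  unify s -> t -> s ~ Bool -> u
  unify s ~ Bool
  unify t -> Bool ~ u
_ _ : t -> Bool
  unify r -> Bool ~ t -> Bool
  unify r ~ t
  unify Bool ~ Bool
\y1._ : v -> Bool
  unify t -> Bool ~ (v -> Bool) -> w
  unify t ~ v -> Bool
  unify Bool ~ w
_ _ : Bool
  unify Bool ~ Bool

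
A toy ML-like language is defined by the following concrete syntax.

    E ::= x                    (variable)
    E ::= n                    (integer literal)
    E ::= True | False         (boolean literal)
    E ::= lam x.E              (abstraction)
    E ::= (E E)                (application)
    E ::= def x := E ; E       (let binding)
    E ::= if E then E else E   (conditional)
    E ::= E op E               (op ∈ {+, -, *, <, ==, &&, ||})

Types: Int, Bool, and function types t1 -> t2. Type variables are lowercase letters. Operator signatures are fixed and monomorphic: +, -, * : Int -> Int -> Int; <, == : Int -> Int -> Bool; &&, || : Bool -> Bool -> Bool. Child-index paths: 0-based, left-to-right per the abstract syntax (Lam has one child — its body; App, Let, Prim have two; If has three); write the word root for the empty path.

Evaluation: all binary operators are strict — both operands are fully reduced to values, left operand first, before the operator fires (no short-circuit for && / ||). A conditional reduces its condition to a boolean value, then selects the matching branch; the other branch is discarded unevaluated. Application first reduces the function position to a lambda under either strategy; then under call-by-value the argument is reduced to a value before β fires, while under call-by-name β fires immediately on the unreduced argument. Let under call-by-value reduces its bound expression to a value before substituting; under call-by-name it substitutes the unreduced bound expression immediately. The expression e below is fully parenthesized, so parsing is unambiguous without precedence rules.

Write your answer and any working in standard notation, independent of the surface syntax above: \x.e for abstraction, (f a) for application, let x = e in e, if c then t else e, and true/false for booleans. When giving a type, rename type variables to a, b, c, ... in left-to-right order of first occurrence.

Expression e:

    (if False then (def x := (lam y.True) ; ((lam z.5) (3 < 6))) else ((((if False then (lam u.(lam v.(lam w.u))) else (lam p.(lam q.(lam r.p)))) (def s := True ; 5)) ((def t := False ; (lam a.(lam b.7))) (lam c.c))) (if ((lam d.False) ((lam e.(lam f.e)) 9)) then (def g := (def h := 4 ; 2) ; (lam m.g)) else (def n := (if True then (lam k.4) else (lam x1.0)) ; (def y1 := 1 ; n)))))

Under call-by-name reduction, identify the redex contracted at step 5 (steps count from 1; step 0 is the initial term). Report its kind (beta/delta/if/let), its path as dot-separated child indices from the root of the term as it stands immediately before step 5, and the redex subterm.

Answer: beta at root : ((\r.(let s = true in 5)) (if ((\d.false) ((\e.(\f.e)) 9)) then (let g = (let h = 4 in 2) in (\m.g)) else (let n = (if true then (\k.4) else (\x1.0)) in (let y1 = 1 in n))))

Derivation:
step 0: (if false then (let x = (\y.true) in ((\z.5) (3 < 6))) else ((((if false then (\u.(\v.(\w.u))) else (\p.(\q.(\r.p)))) (let s = true in 5)) ((let t = false in (\a.(\b.7))) (\c.c))) (if ((\d.false) ((\e.(\f.e)) 9)) then (let g = (let h = 4 in 2) in (\m.g)) else (let n = (if true then (\k.4) else (\x1.0)) in (let y1 = 1 in n)))))
step 1: [if@root] ((((if false then (\u.(\v.(\w.u))) else (\p.(\q.(\r.p)))) (let s = true in 5)) ((let t = false in (\a.(\b.7))) (\c.c))) (if ((\d.false) ((\e.(\f.e)) 9)) then (let g = (let h = 4 in 2) in (\m.g)) else (let n = (if true then (\k.4) else (\x1.0)) in (let y1 = 1 in n))))
step 2: [if@0.0.0] ((((\p.(\q.(\r.p))) (let s = true in 5)) ((let t = false in (\a.(\b.7))) (\c.c))) (if ((\d.false) ((\e.(\f.e)) 9)) then (let g = (let h = 4 in 2) in (\m.g)) else (let n = (if true then (\k.4) else (\x1.0)) in (let y1 = 1 in n))))
step 3: [beta@0.0] (((\q.(\r.(let s = true in 5))) ((let t = false in (\a.(\b.7))) (\c.c))) (if ((\d.false) ((\e.(\f.e)) 9)) then (let g = (let h = 4 in 2) in (\m.g)) else (let n = (if true then (\k.4) else (\x1.0)) in (let y1 = 1 in n))))
step 4: [beta@0] ((\r.(let s = true in 5)) (if ((\d.false) ((\e.(\f.e)) 9)) then (let g = (let h = 4 in 2) in (\m.g)) else (let n = (if true then (\k.4) else (\x1.0)) in (let y1 = 1 in n))))
step 5: [beta@root] (let s = true in 5)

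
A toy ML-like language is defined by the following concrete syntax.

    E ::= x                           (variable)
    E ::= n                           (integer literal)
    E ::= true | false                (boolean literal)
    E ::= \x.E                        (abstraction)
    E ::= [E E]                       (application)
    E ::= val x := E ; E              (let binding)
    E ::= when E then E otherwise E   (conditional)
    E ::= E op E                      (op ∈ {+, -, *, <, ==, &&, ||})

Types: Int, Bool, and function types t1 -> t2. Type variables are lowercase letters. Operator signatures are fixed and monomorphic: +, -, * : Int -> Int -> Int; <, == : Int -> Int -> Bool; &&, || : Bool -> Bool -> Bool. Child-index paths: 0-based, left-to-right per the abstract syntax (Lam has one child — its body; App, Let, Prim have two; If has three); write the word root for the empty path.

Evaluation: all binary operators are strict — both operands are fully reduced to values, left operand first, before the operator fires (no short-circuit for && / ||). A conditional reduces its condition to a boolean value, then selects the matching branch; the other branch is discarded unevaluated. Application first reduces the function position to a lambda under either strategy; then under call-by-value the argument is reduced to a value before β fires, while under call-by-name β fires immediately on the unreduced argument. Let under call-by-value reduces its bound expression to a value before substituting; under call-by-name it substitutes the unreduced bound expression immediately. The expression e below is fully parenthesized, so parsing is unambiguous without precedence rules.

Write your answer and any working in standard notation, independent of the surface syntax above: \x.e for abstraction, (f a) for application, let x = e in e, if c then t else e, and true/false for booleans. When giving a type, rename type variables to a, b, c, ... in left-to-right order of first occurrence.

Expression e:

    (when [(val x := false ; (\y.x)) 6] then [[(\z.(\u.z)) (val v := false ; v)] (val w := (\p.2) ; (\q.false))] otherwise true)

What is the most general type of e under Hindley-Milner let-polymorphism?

Derivation:
let x : Bool
x : Bool
\y._ : a -> Bool
  unify a -> Bool ~ Int -> b
  unify a ~ Int
  unify Bool ~ b
_ _ : Bool
  unify Bool ~ Bool
z : c
\u._ : d -> c
\z._ : c -> d -> c
let v : Bool
v : Bool
  unify c -> d -> c ~ Bool -> e
  unify c ~ Bool
  unify d -> Bool ~ e
_ _ : d -> Bool
\p._ : f -> Int
let w : forall. f -> Int
\q._ : g -> Bool
  unify d -> Bool ~ (g -> Bool) -> h
  unify d ~ g -> Bool
  unify Bool ~ h
_ _ : Bool
  unify Bool ~ Bool

Answer: Bool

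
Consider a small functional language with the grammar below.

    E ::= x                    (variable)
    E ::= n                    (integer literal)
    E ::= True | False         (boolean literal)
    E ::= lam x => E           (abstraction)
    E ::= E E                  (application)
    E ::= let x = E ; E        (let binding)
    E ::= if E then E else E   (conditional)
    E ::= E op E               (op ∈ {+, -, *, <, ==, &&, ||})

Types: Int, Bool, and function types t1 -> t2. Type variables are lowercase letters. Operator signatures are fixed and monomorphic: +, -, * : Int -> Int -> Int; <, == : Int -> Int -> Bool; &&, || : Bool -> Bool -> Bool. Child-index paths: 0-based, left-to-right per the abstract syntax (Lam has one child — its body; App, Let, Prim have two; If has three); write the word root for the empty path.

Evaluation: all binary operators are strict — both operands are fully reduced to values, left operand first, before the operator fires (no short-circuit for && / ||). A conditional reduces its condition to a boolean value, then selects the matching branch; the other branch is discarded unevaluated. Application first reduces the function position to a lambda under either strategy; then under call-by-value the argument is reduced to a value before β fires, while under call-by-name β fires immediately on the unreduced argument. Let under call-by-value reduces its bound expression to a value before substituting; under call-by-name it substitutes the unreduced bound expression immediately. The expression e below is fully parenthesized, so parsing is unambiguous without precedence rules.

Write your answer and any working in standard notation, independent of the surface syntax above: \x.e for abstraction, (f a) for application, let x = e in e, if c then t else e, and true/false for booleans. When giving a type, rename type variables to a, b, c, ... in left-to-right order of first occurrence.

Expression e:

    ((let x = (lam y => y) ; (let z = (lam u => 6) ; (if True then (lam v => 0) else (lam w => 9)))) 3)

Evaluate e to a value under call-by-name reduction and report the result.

Derivation:
step 0: ((let x = (\y.y) in (let z = (\u.6) in (if true then (\v.0) else (\w.9)))) 3)
step 1: [let@0] ((let z = (\u.6) in (if true then (\v.0) else (\w.9))) 3)
step 2: [let@0] ((if true then (\v.0) else (\w.9)) 3)
step 3: [if@0] ((\v.0) 3)
step 4: [beta@root] 0

Answer: 0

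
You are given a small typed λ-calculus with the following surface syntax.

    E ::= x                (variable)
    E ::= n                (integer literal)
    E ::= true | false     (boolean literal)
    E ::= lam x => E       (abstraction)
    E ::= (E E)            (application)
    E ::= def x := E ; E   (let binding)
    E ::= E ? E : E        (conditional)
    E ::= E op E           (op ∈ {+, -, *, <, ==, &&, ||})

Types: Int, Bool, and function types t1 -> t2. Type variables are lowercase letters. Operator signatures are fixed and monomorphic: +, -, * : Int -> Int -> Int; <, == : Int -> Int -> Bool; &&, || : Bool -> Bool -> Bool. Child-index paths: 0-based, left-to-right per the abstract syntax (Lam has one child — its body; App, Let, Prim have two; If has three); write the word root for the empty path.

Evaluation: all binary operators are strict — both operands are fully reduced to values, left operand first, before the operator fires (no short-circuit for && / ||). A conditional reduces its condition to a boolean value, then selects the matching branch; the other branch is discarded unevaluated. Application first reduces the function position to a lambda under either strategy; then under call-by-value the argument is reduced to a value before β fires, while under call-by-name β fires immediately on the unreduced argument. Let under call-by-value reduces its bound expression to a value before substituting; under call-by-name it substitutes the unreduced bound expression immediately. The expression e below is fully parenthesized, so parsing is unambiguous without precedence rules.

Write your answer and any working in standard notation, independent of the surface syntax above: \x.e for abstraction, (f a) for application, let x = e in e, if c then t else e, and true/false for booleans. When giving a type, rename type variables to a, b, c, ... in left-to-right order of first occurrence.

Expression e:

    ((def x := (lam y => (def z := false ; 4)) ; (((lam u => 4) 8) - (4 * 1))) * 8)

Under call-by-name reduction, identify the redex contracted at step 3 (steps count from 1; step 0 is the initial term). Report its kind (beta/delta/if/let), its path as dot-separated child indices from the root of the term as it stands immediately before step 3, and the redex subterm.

Answer: delta at 0.1 : (4 * 1)

Trace:
step 0: ((let x = (\y.(let z = false in 4)) in (((\u.4) 8) - (4 * 1))) * 8)
step 1: [let@0] ((((\u.4) 8) - (4 * 1)) * 8)
step 2: [beta@0.0] ((4 - (4 * 1)) * 8)
step 3: [delta@0.1] ((4 - 4) * 8)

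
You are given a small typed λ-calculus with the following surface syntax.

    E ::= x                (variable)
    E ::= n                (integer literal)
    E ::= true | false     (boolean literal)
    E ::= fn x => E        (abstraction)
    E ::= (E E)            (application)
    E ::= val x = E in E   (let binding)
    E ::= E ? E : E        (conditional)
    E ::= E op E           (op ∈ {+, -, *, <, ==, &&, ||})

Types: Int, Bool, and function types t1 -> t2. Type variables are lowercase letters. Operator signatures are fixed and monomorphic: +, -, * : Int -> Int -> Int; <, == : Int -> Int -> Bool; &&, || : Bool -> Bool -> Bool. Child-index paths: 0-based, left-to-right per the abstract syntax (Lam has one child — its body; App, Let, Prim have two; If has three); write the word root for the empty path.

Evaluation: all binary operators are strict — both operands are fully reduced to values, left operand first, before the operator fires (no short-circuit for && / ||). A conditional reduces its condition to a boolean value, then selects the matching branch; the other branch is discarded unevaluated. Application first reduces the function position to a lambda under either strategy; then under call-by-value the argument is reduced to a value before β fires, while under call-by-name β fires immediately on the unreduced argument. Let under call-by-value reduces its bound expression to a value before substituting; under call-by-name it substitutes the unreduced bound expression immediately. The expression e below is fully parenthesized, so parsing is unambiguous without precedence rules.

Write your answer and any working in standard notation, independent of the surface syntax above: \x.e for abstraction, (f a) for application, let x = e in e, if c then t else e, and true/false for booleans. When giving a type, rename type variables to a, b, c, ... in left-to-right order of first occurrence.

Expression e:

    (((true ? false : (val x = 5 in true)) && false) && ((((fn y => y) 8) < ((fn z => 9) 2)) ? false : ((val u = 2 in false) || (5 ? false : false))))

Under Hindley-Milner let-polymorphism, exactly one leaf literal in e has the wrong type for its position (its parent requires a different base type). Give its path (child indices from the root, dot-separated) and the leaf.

Trace:
  unify Bool ~ Bool
let x : Int
  unify Bool ~ Bool
  unify Bool ~ Bool
  unify Bool ~ Bool
  unify Bool ~ Bool
y : a
\y._ : a -> a
  unify a -> a ~ Int -> b
  unify a ~ Int
  unify Int ~ b
_ _ : Int
  unify Int ~ Int
\z._ : c -> Int
  unify c -> Int ~ Int -> d
  unify c ~ Int
  unify Int ~ d
_ _ : Int
  unify Int ~ Int
  unify Bool ~ Bool
let u : Int
  unify Bool ~ Bool
  unify Int ~ Bool
  FAIL: mismatch Int ~ Bool

Answer: 1.2.1.0 : 5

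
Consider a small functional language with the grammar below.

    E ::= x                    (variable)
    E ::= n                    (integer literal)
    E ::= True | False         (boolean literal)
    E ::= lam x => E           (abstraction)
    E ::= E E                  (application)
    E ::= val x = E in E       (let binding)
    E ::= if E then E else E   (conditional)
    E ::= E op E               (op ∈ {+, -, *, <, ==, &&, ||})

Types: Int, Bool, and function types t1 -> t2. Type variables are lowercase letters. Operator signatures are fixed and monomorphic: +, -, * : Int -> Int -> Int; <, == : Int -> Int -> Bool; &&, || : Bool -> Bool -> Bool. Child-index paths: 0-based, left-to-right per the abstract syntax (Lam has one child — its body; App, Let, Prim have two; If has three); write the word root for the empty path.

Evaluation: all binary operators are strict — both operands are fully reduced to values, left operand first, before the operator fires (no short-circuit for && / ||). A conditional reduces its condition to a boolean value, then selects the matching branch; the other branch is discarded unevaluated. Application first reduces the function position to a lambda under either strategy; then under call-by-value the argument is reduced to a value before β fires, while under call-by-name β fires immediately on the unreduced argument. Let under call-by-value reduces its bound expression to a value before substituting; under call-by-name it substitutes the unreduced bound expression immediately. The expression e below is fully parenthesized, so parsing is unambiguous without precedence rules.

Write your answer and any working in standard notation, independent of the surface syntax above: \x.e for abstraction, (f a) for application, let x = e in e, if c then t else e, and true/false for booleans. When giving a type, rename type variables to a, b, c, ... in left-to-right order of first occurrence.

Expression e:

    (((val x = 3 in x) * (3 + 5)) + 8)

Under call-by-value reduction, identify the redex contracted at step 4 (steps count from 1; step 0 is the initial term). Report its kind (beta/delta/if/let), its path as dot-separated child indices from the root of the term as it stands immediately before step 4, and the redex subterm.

Working:
step 0: (((let x = 3 in x) * (3 + 5)) + 8)
step 1: [let@0.0] ((3 * (3 + 5)) + 8)
step 2: [delta@0.1] ((3 * 8) + 8)
step 3: [delta@0] (24 + 8)
step 4: [delta@root] 32

Answer: delta at root : (24 + 8)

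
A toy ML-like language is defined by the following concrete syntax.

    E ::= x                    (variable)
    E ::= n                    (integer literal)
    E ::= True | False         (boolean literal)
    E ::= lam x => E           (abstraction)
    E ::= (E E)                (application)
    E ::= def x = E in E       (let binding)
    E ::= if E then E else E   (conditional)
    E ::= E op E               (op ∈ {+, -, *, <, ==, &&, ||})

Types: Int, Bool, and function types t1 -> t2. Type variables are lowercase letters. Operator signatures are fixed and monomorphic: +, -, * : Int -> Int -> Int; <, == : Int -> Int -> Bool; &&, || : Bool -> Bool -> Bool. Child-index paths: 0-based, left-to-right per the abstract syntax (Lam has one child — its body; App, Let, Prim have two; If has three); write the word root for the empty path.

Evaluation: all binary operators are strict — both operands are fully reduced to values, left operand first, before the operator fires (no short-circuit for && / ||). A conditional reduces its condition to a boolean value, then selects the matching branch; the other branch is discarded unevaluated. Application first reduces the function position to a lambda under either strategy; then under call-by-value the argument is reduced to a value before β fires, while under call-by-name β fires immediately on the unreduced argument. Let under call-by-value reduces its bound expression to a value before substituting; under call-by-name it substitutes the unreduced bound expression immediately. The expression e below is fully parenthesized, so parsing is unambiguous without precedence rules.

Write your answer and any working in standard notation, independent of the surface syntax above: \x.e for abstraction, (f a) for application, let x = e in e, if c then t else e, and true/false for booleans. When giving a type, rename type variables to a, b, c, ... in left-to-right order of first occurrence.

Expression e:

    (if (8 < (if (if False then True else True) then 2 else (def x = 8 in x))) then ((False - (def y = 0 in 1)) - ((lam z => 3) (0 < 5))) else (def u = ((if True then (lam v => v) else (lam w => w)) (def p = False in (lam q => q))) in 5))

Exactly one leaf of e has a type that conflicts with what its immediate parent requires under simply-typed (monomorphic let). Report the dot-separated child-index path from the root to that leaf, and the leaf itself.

Answer: 1.0.0 : false

Trace:
  unify Int ~ Int
  unify Bool ~ Bool
  unify Bool ~ Bool
  unify Bool ~ Bool
let x : Int
x : Int
  unify Int ~ Int
  unify Int ~ Int
  unify Bool ~ Bool
  unify Bool ~ Int
  FAIL: mismatch Bool ~ Int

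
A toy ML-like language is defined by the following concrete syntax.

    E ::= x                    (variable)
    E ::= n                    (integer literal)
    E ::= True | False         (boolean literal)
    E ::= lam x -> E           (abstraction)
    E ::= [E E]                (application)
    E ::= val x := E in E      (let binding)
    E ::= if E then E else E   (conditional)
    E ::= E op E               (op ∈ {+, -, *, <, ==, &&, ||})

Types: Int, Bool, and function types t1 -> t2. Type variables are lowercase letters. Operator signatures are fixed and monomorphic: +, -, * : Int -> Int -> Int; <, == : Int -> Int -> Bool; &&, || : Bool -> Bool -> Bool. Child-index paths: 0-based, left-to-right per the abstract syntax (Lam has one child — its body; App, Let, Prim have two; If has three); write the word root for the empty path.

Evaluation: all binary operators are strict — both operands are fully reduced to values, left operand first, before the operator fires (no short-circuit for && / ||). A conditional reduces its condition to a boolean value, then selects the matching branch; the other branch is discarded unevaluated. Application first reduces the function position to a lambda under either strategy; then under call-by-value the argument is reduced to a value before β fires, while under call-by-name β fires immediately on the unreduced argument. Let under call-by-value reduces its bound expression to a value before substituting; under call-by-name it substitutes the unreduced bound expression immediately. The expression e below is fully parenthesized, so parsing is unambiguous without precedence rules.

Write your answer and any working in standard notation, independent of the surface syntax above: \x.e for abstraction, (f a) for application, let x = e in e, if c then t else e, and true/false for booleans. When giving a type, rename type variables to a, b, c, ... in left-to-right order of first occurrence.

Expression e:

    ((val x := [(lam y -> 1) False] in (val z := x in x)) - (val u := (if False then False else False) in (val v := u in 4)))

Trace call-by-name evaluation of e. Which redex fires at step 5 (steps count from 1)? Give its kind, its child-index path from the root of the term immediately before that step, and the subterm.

Derivation:
step 0: ((let x = ((\y.1) false) in (let z = x in x)) - (let u = (if false then false else false) in (let v = u in 4)))
step 1: [let@0] ((let z = ((\y.1) false) in ((\y.1) false)) - (let u = (if false then false else false) in (let v = u in 4)))
step 2: [let@0] (((\y.1) false) - (let u = (if false then false else false) in (let v = u in 4)))
step 3: [beta@0] (1 - (let u = (if false then false else false) in (let v = u in 4)))
step 4: [let@1] (1 - (let v = (if false then false else false) in 4))
step 5: [let@1] (1 - 4)

Answer: let at 1 : (let v = (if false then false else false) in 4)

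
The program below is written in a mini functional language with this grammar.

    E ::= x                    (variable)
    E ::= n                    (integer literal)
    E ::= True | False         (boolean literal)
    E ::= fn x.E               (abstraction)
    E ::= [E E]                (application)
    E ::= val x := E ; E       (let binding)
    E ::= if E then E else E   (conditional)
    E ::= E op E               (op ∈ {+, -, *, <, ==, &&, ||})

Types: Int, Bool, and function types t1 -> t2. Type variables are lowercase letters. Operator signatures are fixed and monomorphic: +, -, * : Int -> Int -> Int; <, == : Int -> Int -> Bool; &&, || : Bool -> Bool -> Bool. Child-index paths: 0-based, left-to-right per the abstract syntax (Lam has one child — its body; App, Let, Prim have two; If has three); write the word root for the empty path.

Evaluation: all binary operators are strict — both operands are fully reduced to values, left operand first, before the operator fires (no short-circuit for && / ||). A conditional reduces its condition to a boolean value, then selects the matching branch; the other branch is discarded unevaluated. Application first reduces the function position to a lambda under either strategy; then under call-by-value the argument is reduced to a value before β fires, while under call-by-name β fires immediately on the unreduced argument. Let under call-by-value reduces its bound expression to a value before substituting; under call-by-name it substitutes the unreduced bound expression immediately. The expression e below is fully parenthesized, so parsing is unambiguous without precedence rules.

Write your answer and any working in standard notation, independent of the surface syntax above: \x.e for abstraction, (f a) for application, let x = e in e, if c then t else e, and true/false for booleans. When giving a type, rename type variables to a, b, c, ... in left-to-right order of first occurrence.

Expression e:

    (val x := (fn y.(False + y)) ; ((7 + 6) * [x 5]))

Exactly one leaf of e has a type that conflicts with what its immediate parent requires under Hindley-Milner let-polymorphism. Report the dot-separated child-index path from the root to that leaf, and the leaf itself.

Trace:
  unify Bool ~ Int
  FAIL: mismatch Bool ~ Int

Answer: 0.0.0 : false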